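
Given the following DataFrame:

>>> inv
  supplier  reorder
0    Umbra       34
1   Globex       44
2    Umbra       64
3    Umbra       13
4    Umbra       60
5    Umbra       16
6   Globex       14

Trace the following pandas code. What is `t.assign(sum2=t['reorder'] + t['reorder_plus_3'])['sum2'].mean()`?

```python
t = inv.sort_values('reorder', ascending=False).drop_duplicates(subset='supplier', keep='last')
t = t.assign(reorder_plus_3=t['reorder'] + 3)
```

sort by reorder descending:
  supplier  reorder
2    Umbra       64
4    Umbra       60
1   Globex       44
0    Umbra       34
5    Umbra       16
6   Globex       14
3    Umbra       13
drop duplicate supplier (keep=last):
  supplier  reorder
6   Globex       14
3    Umbra       13
add column reorder_plus_3 = t['reorder'] + 3:
  supplier  reorder  reorder_plus_3
6   Globex       14              17
3    Umbra       13              16
add column sum2 = t['reorder'] + t['reorder_plus_3']:
  supplier  reorder  reorder_plus_3  sum2
6   Globex       14              17    31
3    Umbra       13              16    29
Then the mean of column 'sum2': 30.0

30.0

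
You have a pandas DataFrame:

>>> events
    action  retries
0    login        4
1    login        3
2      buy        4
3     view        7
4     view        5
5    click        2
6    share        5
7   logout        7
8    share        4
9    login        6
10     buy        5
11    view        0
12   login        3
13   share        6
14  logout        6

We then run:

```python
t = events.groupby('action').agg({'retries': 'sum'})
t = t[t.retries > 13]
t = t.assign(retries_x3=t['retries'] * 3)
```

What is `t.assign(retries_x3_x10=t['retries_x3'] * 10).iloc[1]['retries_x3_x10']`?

group by action, sum of retries:
        retries
action         
buy           9
click         2
login        16
logout       13
share        15
view         12
filter rows where retries > 13:
        retries
action         
login        16
share        15
add column retries_x3 = t['retries'] * 3:
        retries  retries_x3
action                     
login        16          48
share        15          45
add column retries_x3_x10 = t['retries_x3'] * 10:
        retries  retries_x3  retries_x3_x10
action                                     
login        16          48             480
share        15          45             450
Taking the value at position 1, column 'retries_x3_x10' gives 450.

450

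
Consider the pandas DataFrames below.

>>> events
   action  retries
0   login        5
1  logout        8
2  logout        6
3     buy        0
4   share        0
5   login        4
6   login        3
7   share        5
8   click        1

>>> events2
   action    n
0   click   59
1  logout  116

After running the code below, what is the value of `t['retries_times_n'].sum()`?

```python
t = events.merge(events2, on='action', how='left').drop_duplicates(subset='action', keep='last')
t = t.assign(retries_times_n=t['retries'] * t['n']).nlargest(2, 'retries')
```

merge on 'action' (how='left') → 9 rows:
   action  retries      n
0   login        5    NaN
1  logout        8  116.0
2  logout        6  116.0
3     buy        0    NaN
4   share        0    NaN
5   login        4    NaN
6   login        3    NaN
7   share        5    NaN
8   click        1   59.0
drop duplicate action (keep=last):
   action  retries      n
2  logout        6  116.0
3     buy        0    NaN
6   login        3    NaN
7   share        5    NaN
8   click        1   59.0
add column retries_times_n = t['retries'] * t['n']:
   action  retries      n  retries_times_n
2  logout        6  116.0            696.0
3     buy        0    NaN              NaN
6   login        3    NaN              NaN
7   share        5    NaN              NaN
8   click        1   59.0             59.0
take 2 rows with largest retries:
   action  retries      n  retries_times_n
2  logout        6  116.0            696.0
7   share        5    NaN              NaN
So sum() = 696.0.

696.0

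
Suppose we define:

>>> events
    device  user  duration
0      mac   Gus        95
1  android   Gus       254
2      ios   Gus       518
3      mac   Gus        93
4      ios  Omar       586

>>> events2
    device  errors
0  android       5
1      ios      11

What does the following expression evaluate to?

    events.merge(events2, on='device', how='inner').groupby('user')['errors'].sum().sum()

merge on 'device' (how='inner') → 3 rows:
    device  user  duration  errors
0  android   Gus       254       5
1      ios   Gus       518      11
2      ios  Omar       586      11
group by user, sum of errors:
user
Gus     16
Omar    11
Name: errors, dtype: int64
So sum() = 27.

27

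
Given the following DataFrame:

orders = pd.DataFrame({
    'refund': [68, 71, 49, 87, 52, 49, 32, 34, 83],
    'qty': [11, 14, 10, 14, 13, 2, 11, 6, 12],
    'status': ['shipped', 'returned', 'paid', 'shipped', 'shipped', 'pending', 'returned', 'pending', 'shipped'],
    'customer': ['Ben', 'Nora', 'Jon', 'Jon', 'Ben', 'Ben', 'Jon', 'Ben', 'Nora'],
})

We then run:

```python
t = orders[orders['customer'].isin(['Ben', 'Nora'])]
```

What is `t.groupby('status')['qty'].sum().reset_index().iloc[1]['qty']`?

filter rows where customer in ['Ben', 'Nora']:
   refund  qty    status customer
0      68   11   shipped      Ben
1      71   14  returned     Nora
4      52   13   shipped      Ben
5      49    2   pending      Ben
7      34    6   pending      Ben
8      83   12   shipped     Nora
group by status, sum of qty:
status
pending      8
returned    14
shipped     36
Name: qty, dtype: int64
reset_index():
     status  qty
0   pending    8
1  returned   14
2   shipped   36
value at position 1, column 'qty' → 14

14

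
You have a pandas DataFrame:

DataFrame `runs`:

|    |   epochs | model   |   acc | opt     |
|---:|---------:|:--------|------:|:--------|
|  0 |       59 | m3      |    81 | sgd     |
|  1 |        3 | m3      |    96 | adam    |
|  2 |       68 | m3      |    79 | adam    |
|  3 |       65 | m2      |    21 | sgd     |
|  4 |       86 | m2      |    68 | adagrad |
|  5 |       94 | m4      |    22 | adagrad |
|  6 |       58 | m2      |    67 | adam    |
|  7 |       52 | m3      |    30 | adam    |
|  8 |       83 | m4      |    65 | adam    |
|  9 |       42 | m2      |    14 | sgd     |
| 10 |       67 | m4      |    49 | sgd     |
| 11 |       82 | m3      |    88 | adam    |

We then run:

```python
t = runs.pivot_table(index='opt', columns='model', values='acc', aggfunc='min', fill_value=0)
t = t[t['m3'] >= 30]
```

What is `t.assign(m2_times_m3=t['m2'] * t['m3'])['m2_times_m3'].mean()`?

pivot: rows=opt, cols=model, min(acc):
model    m2  m3  m4
opt                
adagrad  68   0  22
adam     67  30  65
sgd      14  81  49
filter rows where m3 >= 30:
model  m2  m3  m4
opt              
adam   67  30  65
sgd    14  81  49
add column m2_times_m3 = t['m2'] * t['m3']:
model  m2  m3  m4  m2_times_m3
opt                           
adam   67  30  65         2010
sgd    14  81  49         1134
Finally, mean of column 'm2_times_m3' = 1572.0.

1572.0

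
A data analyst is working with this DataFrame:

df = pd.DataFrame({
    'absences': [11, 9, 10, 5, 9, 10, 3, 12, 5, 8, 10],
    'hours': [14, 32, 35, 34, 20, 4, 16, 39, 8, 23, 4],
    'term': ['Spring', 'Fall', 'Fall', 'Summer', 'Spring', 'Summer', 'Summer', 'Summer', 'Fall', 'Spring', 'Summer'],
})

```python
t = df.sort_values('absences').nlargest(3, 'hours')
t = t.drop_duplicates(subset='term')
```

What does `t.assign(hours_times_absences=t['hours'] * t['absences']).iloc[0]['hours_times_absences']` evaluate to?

468

sort by absences:
    absences  hours    term
6          3     16  Summer
3          5     34  Summer
8          5      8    Fall
9          8     23  Spring
1          9     32    Fall
4          9     20  Spring
2         10     35    Fall
5         10      4  Summer
10        10      4  Summer
0         11     14  Spring
7         12     39  Summer
take 3 rows with largest hours:
   absences  hours    term
7        12     39  Summer
2        10     35    Fall
3         5     34  Summer
drop duplicate term (keep=first):
   absences  hours    term
7        12     39  Summer
2        10     35    Fall
add column hours_times_absences = t['hours'] * t['absences']:
   absences  hours    term  hours_times_absences
7        12     39  Summer                   468
2        10     35    Fall                   350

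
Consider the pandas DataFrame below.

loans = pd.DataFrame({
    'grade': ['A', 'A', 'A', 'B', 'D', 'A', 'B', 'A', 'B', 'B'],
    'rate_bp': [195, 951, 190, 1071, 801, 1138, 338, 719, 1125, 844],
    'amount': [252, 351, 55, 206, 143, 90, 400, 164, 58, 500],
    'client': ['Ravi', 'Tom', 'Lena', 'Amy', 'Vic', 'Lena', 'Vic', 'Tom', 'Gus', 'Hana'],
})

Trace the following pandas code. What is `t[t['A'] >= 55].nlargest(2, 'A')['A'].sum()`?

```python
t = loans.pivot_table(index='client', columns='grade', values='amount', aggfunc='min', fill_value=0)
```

pivot: rows=client, cols=grade, min(amount):
grade     A    B    D
client               
Amy       0  206    0
Gus       0   58    0
Hana      0  500    0
Lena     55    0    0
Ravi    252    0    0
Tom     164    0    0
Vic       0  400  143
filter rows where A >= 55:
grade     A  B  D
client           
Lena     55  0  0
Ravi    252  0  0
Tom     164  0  0
take 2 rows with largest A:
grade     A  B  D
client           
Ravi    252  0  0
Tom     164  0  0
So sum() = 416.

416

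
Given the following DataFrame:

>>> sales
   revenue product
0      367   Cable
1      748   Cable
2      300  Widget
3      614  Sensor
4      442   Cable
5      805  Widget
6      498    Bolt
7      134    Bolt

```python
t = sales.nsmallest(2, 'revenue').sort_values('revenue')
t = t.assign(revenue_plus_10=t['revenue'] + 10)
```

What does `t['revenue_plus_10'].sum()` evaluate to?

454

take 2 rows with smallest revenue:
   revenue product
7      134    Bolt
2      300  Widget
sort by revenue:
   revenue product
7      134    Bolt
2      300  Widget
add column revenue_plus_10 = t['revenue'] + 10:
   revenue product  revenue_plus_10
7      134    Bolt              144
2      300  Widget              310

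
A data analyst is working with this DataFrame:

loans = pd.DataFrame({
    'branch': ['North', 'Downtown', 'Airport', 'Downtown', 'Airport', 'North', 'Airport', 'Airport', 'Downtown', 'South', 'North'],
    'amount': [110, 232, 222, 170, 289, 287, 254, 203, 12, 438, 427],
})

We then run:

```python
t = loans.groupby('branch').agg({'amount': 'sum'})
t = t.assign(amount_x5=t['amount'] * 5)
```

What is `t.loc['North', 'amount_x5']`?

4120

group by branch, sum of amount:
          amount
branch          
Airport      968
Downtown     414
North        824
South        438
add column amount_x5 = t['amount'] * 5:
          amount  amount_x5
branch                     
Airport      968       4840
Downtown     414       2070
North        824       4120
South        438       2190
Reading off the value at row 'North', column 'amount_x5', we get 4120.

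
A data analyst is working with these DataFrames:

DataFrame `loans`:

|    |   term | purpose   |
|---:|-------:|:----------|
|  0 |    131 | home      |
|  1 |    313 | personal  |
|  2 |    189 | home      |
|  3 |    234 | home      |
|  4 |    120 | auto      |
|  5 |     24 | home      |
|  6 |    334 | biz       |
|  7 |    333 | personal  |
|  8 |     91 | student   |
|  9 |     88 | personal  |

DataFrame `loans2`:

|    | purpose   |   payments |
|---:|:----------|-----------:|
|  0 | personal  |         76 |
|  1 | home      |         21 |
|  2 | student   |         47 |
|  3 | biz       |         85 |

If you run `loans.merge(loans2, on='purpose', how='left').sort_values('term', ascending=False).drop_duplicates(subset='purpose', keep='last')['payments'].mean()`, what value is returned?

merge on 'purpose' (how='left') → 10 rows:
   term   purpose  payments
0   131      home      21.0
1   313  personal      76.0
2   189      home      21.0
3   234      home      21.0
4   120      auto       NaN
5    24      home      21.0
6   334       biz      85.0
7   333  personal      76.0
8    91   student      47.0
9    88  personal      76.0
sort by term descending:
   term   purpose  payments
6   334       biz      85.0
7   333  personal      76.0
1   313  personal      76.0
3   234      home      21.0
2   189      home      21.0
0   131      home      21.0
4   120      auto       NaN
8    91   student      47.0
9    88  personal      76.0
5    24      home      21.0
drop duplicate purpose (keep=last):
   term   purpose  payments
6   334       biz      85.0
4   120      auto       NaN
8    91   student      47.0
9    88  personal      76.0
5    24      home      21.0
Reading off the mean of column 'payments', we get 57.25.

57.25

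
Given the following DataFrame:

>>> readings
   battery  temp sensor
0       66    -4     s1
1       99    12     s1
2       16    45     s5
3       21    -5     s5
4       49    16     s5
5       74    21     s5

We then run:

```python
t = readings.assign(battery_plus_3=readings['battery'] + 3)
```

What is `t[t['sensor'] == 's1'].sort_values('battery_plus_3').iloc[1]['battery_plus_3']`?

add column battery_plus_3 = readings['battery'] + 3:
   battery  temp sensor  battery_plus_3
0       66    -4     s1              69
1       99    12     s1             102
2       16    45     s5              19
3       21    -5     s5              24
4       49    16     s5              52
5       74    21     s5              77
filter rows where sensor == 's1':
   battery  temp sensor  battery_plus_3
0       66    -4     s1              69
1       99    12     s1             102
sort by battery_plus_3:
   battery  temp sensor  battery_plus_3
0       66    -4     s1              69
1       99    12     s1             102

102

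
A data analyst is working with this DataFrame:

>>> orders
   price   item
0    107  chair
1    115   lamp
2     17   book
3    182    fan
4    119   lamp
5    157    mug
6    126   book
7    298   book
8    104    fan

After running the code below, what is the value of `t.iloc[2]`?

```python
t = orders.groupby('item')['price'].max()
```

group by item, max of price:
item
book     298
chair    107
fan      182
lamp     119
mug      157
Name: price, dtype: int64
So iloc[2] = 182.

182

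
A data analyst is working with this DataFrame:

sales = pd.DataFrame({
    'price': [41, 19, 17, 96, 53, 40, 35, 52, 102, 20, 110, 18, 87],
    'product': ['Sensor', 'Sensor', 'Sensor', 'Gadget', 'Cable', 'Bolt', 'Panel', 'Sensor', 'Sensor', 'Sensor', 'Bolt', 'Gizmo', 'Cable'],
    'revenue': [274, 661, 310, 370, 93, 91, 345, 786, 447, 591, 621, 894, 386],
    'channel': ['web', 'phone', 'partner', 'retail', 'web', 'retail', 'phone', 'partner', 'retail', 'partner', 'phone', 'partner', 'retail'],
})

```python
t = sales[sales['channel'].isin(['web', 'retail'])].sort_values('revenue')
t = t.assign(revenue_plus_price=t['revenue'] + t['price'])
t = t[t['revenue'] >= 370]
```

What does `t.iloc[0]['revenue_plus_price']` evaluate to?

filter rows where channel in ['web', 'retail']:
    price product  revenue channel
0      41  Sensor      274     web
3      96  Gadget      370  retail
4      53   Cable       93     web
5      40    Bolt       91  retail
8     102  Sensor      447  retail
12     87   Cable      386  retail
sort by revenue:
    price product  revenue channel
5      40    Bolt       91  retail
4      53   Cable       93     web
0      41  Sensor      274     web
3      96  Gadget      370  retail
12     87   Cable      386  retail
8     102  Sensor      447  retail
add column revenue_plus_price = t['revenue'] + t['price']:
    price product  revenue channel  revenue_plus_price
5      40    Bolt       91  retail                 131
4      53   Cable       93     web                 146
0      41  Sensor      274     web                 315
3      96  Gadget      370  retail                 466
12     87   Cable      386  retail                 473
8     102  Sensor      447  retail                 549
filter rows where revenue >= 370:
    price product  revenue channel  revenue_plus_price
3      96  Gadget      370  retail                 466
12     87   Cable      386  retail                 473
8     102  Sensor      447  retail                 549
Finally, value at position 0, column 'revenue_plus_price' = 466.

466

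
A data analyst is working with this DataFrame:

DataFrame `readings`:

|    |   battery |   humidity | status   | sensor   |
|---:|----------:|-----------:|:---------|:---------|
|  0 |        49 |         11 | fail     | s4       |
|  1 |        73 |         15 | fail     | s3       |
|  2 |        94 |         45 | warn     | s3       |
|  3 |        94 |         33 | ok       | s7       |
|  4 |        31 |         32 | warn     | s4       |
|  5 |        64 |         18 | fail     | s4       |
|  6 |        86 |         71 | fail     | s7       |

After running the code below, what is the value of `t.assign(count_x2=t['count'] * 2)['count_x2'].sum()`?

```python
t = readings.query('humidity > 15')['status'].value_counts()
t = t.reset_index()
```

filter rows where humidity > 15:
   battery  humidity status sensor
2       94        45   warn     s3
3       94        33     ok     s7
4       31        32   warn     s4
5       64        18   fail     s4
6       86        71   fail     s7
value_counts of status:
status
warn    2
fail    2
ok      1
Name: count, dtype: int64
reset_index():
  status  count
0   warn      2
1   fail      2
2     ok      1
add column count_x2 = t['count'] * 2:
  status  count  count_x2
0   warn      2         4
1   fail      2         4
2     ok      1         2

10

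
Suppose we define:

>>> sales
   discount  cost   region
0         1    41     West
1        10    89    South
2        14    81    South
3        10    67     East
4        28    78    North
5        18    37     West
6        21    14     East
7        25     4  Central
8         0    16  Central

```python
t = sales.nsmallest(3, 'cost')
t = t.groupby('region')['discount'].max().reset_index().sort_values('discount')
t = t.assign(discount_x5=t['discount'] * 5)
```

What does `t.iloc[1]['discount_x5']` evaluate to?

125

take 3 rows with smallest cost:
   discount  cost   region
7        25     4  Central
6        21    14     East
8         0    16  Central
group by region, max of discount:
region
Central    25
East       21
Name: discount, dtype: int64
reset_index():
    region  discount
0  Central        25
1     East        21
sort by discount:
    region  discount
1     East        21
0  Central        25
add column discount_x5 = t['discount'] * 5:
    region  discount  discount_x5
1     East        21          105
0  Central        25          125
Then the value at position 1, column 'discount_x5': 125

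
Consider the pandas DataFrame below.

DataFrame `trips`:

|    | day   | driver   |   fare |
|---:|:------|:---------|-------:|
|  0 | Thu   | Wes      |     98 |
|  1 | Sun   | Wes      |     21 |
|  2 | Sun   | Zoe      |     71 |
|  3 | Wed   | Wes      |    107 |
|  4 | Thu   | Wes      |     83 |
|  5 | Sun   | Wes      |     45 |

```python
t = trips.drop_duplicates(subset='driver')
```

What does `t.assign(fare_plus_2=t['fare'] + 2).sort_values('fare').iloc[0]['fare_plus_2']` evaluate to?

73

drop duplicate driver (keep=first):
   day driver  fare
0  Thu    Wes    98
2  Sun    Zoe    71
add column fare_plus_2 = t['fare'] + 2:
   day driver  fare  fare_plus_2
0  Thu    Wes    98          100
2  Sun    Zoe    71           73
sort by fare:
   day driver  fare  fare_plus_2
2  Sun    Zoe    71           73
0  Thu    Wes    98          100
Finally, value at position 0, column 'fare_plus_2' = 73.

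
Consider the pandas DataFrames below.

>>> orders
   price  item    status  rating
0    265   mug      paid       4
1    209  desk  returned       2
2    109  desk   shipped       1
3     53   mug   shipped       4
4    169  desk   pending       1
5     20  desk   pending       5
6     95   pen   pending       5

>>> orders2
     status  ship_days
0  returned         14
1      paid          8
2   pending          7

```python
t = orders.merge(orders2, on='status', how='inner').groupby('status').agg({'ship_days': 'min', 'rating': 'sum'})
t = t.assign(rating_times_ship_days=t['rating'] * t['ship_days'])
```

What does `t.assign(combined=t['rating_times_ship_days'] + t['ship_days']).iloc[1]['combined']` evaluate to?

merge on 'status' (how='inner') → 5 rows:
   price  item    status  rating  ship_days
0    265   mug      paid       4          8
1    209  desk  returned       2         14
2    169  desk   pending       1          7
3     20  desk   pending       5          7
4     95   pen   pending       5          7
group by status: min(ship_days), sum(rating):
          ship_days  rating
status                     
paid              8       4
pending           7      11
returned         14       2
add column rating_times_ship_days = t['rating'] * t['ship_days']:
          ship_days  rating  rating_times_ship_days
status                                             
paid              8       4                      32
pending           7      11                      77
returned         14       2                      28
add column combined = t['rating_times_ship_days'] + t['ship_days']:
          ship_days  rating  rating_times_ship_days  combined
status                                                       
paid              8       4                      32        40
pending           7      11                      77        84
returned         14       2                      28        42
Reading off the value at position 1, column 'combined', we get 84.

84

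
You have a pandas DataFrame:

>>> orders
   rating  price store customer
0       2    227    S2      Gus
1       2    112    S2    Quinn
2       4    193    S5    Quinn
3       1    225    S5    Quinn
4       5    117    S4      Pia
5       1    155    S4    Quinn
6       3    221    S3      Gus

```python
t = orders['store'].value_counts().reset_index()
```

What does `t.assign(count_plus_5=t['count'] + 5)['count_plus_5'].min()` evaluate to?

value_counts of store:
store
S2    2
S5    2
S4    2
S3    1
Name: count, dtype: int64
reset_index():
  store  count
0    S2      2
1    S5      2
2    S4      2
3    S3      1
add column count_plus_5 = t['count'] + 5:
  store  count  count_plus_5
0    S2      2             7
1    S5      2             7
2    S4      2             7
3    S3      1             6
Hence 6.

6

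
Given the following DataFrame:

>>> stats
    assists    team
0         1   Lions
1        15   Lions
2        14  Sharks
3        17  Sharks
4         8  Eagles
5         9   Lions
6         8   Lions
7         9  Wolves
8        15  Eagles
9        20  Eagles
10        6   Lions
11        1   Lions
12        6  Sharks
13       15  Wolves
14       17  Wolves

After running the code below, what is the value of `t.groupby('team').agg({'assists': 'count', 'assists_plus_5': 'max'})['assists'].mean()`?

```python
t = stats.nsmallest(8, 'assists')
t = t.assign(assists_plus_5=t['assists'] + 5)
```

2.0

take 8 rows with smallest assists:
    assists    team
0         1   Lions
11        1   Lions
10        6   Lions
12        6  Sharks
4         8  Eagles
6         8   Lions
5         9   Lions
7         9  Wolves
add column assists_plus_5 = t['assists'] + 5:
    assists    team  assists_plus_5
0         1   Lions               6
11        1   Lions               6
10        6   Lions              11
12        6  Sharks              11
4         8  Eagles              13
6         8   Lions              13
5         9   Lions              14
7         9  Wolves              14
group by team: count(assists), max(assists_plus_5):
        assists  assists_plus_5
team                           
Eagles        1              13
Lions         5              14
Sharks        1              11
Wolves        1              14
Then the mean of column 'assists': 2.0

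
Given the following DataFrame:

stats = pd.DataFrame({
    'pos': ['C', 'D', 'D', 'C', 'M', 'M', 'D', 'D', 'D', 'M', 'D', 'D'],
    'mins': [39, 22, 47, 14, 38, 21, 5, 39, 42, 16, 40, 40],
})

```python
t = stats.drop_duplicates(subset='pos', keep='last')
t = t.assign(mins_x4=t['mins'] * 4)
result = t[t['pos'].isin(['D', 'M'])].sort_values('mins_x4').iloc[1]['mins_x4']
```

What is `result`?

160

drop duplicate pos (keep=last):
   pos  mins
3    C    14
9    M    16
11   D    40
add column mins_x4 = t['mins'] * 4:
   pos  mins  mins_x4
3    C    14       56
9    M    16       64
11   D    40      160
filter rows where pos in ['D', 'M']:
   pos  mins  mins_x4
9    M    16       64
11   D    40      160
sort by mins_x4:
   pos  mins  mins_x4
9    M    16       64
11   D    40      160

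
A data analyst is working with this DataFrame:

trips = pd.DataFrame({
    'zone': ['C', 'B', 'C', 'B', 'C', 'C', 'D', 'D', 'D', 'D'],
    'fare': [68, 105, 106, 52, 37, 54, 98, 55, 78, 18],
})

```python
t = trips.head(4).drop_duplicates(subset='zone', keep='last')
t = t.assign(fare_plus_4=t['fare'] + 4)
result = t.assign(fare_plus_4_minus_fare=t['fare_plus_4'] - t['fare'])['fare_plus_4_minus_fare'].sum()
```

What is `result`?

8

take first 4 rows:
  zone  fare
0    C    68
1    B   105
2    C   106
3    B    52
drop duplicate zone (keep=last):
  zone  fare
2    C   106
3    B    52
add column fare_plus_4 = t['fare'] + 4:
  zone  fare  fare_plus_4
2    C   106          110
3    B    52           56
add column fare_plus_4_minus_fare = t['fare_plus_4'] - t['fare']:
  zone  fare  fare_plus_4  fare_plus_4_minus_fare
2    C   106          110                       4
3    B    52           56                       4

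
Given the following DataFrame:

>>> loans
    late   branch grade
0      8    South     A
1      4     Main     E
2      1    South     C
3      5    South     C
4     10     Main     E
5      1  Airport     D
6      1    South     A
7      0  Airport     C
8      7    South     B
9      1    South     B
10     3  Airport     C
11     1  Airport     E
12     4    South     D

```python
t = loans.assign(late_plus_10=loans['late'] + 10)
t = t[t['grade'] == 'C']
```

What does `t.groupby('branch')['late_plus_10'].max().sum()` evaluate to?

add column late_plus_10 = loans['late'] + 10:
    late   branch grade  late_plus_10
0      8    South     A            18
1      4     Main     E            14
2      1    South     C            11
3      5    South     C            15
4     10     Main     E            20
5      1  Airport     D            11
6      1    South     A            11
7      0  Airport     C            10
8      7    South     B            17
9      1    South     B            11
10     3  Airport     C            13
11     1  Airport     E            11
12     4    South     D            14
filter rows where grade == 'C':
    late   branch grade  late_plus_10
2      1    South     C            11
3      5    South     C            15
7      0  Airport     C            10
10     3  Airport     C            13
group by branch, max of late_plus_10:
branch
Airport    13
South      15
Name: late_plus_10, dtype: int64
Finally, sum of the resulting series = 28.

28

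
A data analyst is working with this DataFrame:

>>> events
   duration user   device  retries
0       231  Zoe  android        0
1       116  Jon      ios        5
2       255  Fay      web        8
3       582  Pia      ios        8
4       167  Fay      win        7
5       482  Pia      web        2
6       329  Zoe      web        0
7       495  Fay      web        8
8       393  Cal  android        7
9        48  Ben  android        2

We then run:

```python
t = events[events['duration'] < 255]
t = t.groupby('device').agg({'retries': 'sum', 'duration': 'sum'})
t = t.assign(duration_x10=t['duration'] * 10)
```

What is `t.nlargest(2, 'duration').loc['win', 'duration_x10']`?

filter rows where duration < 255:
   duration user   device  retries
0       231  Zoe  android        0
1       116  Jon      ios        5
4       167  Fay      win        7
9        48  Ben  android        2
group by device: sum(retries), sum(duration):
         retries  duration
device                    
android        2       279
ios            5       116
win            7       167
add column duration_x10 = t['duration'] * 10:
         retries  duration  duration_x10
device                                  
android        2       279          2790
ios            5       116          1160
win            7       167          1670
take 2 rows with largest duration:
         retries  duration  duration_x10
device                                  
android        2       279          2790
win            7       167          1670
Finally, value at row 'win', column 'duration_x10' = 1670.

1670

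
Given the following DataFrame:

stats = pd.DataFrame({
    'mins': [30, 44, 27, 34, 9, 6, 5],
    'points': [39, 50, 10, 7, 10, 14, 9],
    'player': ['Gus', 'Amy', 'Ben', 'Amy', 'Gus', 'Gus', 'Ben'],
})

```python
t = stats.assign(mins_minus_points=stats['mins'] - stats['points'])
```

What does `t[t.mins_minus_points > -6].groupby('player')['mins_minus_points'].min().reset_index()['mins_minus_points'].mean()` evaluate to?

add column mins_minus_points = stats['mins'] - stats['points']:
   mins  points player  mins_minus_points
0    30      39    Gus                 -9
1    44      50    Amy                 -6
2    27      10    Ben                 17
3    34       7    Amy                 27
4     9      10    Gus                 -1
5     6      14    Gus                 -8
6     5       9    Ben                 -4
filter rows where mins_minus_points > -6:
   mins  points player  mins_minus_points
2    27      10    Ben                 17
3    34       7    Amy                 27
4     9      10    Gus                 -1
6     5       9    Ben                 -4
group by player, min of mins_minus_points:
player
Amy    27
Ben    -4
Gus    -1
Name: mins_minus_points, dtype: int64
reset_index():
  player  mins_minus_points
0    Amy                 27
1    Ben                 -4
2    Gus                 -1

7.33333333333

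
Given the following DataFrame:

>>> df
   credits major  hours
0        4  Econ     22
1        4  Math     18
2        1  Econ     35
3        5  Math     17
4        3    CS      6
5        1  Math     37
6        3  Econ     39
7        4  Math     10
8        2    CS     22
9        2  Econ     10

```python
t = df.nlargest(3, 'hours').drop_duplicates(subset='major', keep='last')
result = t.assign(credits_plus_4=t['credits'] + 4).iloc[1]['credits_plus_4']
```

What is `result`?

take 3 rows with largest hours:
   credits major  hours
6        3  Econ     39
5        1  Math     37
2        1  Econ     35
drop duplicate major (keep=last):
   credits major  hours
5        1  Math     37
2        1  Econ     35
add column credits_plus_4 = t['credits'] + 4:
   credits major  hours  credits_plus_4
5        1  Math     37               5
2        1  Econ     35               5
value at position 1, column 'credits_plus_4' → 5

5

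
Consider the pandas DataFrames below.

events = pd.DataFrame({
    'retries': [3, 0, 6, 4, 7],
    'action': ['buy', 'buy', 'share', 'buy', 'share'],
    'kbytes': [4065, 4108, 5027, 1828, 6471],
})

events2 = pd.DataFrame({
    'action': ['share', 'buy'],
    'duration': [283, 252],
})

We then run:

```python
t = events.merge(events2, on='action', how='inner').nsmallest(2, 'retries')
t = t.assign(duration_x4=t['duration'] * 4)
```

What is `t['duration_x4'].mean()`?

1008.0

merge on 'action' (how='inner') → 5 rows:
   retries action  kbytes  duration
0        3    buy    4065       252
1        0    buy    4108       252
2        6  share    5027       283
3        4    buy    1828       252
4        7  share    6471       283
take 2 rows with smallest retries:
   retries action  kbytes  duration
1        0    buy    4108       252
0        3    buy    4065       252
add column duration_x4 = t['duration'] * 4:
   retries action  kbytes  duration  duration_x4
1        0    buy    4108       252         1008
0        3    buy    4065       252         1008
Finally, mean of column 'duration_x4' = 1008.0.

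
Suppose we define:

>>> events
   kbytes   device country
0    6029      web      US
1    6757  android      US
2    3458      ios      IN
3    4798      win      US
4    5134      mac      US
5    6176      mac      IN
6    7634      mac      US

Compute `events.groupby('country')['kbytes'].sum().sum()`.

group by country, sum of kbytes:
country
IN     9634
US    30352
Name: kbytes, dtype: int64
The sum of the resulting series is 39986.

39986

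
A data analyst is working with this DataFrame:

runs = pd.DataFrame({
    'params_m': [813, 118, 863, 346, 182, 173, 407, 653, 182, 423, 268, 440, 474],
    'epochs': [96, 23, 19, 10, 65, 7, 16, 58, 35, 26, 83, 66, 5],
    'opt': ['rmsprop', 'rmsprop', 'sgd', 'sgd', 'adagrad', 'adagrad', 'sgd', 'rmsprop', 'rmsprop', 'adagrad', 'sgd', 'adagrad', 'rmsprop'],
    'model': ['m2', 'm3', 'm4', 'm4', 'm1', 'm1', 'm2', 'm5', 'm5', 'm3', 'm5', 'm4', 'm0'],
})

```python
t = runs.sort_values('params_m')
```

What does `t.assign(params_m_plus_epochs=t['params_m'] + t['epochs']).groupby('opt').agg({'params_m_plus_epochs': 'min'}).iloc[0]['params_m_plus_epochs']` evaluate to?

sort by params_m:
    params_m  epochs      opt model
1        118      23  rmsprop    m3
5        173       7  adagrad    m1
4        182      65  adagrad    m1
8        182      35  rmsprop    m5
10       268      83      sgd    m5
3        346      10      sgd    m4
6        407      16      sgd    m2
9        423      26  adagrad    m3
11       440      66  adagrad    m4
12       474       5  rmsprop    m0
7        653      58  rmsprop    m5
0        813      96  rmsprop    m2
2        863      19      sgd    m4
add column params_m_plus_epochs = t['params_m'] + t['epochs']:
    params_m  epochs      opt model  params_m_plus_epochs
1        118      23  rmsprop    m3                   141
5        173       7  adagrad    m1                   180
4        182      65  adagrad    m1                   247
8        182      35  rmsprop    m5                   217
10       268      83      sgd    m5                   351
3        346      10      sgd    m4                   356
6        407      16      sgd    m2                   423
9        423      26  adagrad    m3                   449
11       440      66  adagrad    m4                   506
12       474       5  rmsprop    m0                   479
7        653      58  rmsprop    m5                   711
0        813      96  rmsprop    m2                   909
2        863      19      sgd    m4                   882
group by opt, min of params_m_plus_epochs:
         params_m_plus_epochs
opt                          
adagrad                   180
rmsprop                   141
sgd                       351

180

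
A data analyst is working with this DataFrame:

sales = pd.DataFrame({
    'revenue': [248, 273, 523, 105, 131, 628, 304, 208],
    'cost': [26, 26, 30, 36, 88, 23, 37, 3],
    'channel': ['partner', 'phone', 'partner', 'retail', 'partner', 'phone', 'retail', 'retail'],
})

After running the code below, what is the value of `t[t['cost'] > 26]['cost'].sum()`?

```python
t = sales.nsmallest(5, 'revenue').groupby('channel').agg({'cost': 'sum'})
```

take 5 rows with smallest revenue:
   revenue  cost  channel
3      105    36   retail
4      131    88  partner
7      208     3   retail
0      248    26  partner
1      273    26    phone
group by channel, sum of cost:
         cost
channel      
partner   114
phone      26
retail     39
filter rows where cost > 26:
         cost
channel      
partner   114
retail     39

153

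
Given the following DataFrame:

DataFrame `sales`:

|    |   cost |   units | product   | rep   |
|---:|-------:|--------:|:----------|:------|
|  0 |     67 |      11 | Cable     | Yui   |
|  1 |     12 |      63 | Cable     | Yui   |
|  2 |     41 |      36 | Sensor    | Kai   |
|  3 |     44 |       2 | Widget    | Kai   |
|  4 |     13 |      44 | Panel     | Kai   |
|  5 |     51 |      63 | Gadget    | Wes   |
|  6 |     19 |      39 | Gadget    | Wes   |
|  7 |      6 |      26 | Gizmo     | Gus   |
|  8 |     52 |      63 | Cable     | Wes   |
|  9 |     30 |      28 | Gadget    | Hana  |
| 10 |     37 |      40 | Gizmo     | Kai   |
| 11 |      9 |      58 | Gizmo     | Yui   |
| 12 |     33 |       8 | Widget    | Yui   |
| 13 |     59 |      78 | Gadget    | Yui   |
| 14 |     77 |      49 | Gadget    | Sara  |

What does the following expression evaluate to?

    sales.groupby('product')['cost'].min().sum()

124

group by product, min of cost:
product
Cable     12
Gadget    19
Gizmo      6
Panel     13
Sensor    41
Widget    33
Name: cost, dtype: int64
Reading off the sum of the resulting series, we get 124.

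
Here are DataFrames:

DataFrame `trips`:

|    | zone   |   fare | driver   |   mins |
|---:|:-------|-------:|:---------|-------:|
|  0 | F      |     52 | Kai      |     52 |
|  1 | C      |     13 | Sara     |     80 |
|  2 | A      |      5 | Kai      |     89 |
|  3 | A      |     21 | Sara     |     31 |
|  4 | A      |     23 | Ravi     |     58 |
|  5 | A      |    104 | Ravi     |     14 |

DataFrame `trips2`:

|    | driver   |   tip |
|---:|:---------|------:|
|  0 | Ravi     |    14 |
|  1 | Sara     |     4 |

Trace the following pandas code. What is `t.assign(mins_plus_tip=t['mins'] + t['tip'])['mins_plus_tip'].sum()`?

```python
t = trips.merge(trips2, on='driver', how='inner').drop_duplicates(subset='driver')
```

merge on 'driver' (how='inner') → 4 rows:
  zone  fare driver  mins  tip
0    C    13   Sara    80    4
1    A    21   Sara    31    4
2    A    23   Ravi    58   14
3    A   104   Ravi    14   14
drop duplicate driver (keep=first):
  zone  fare driver  mins  tip
0    C    13   Sara    80    4
2    A    23   Ravi    58   14
add column mins_plus_tip = t['mins'] + t['tip']:
  zone  fare driver  mins  tip  mins_plus_tip
0    C    13   Sara    80    4             84
2    A    23   Ravi    58   14             72
sum of column 'mins_plus_tip' → 156

156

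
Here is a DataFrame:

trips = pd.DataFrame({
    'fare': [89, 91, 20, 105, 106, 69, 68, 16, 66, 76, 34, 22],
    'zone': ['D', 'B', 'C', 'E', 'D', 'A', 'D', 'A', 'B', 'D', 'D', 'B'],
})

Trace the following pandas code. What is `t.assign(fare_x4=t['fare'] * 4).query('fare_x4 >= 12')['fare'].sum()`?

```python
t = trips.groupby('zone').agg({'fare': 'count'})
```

group by zone, count of fare:
      fare
zone      
A        2
B        3
C        1
D        5
E        1
add column fare_x4 = t['fare'] * 4:
      fare  fare_x4
zone               
A        2        8
B        3       12
C        1        4
D        5       20
E        1        4
filter rows where fare_x4 >= 12:
      fare  fare_x4
zone               
B        3       12
D        5       20
The sum of column 'fare' is 8.

8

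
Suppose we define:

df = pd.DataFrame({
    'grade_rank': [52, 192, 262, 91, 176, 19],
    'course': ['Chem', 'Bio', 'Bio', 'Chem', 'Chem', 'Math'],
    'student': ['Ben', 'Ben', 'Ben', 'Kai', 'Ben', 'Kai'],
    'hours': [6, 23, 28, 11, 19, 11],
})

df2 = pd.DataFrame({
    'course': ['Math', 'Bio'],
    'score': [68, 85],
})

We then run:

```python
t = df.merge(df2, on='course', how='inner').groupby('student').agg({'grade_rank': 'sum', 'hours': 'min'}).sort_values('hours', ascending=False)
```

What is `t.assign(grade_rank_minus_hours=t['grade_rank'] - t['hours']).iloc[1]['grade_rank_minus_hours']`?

8

merge on 'course' (how='inner') → 3 rows:
   grade_rank course student  hours  score
0         192    Bio     Ben     23     85
1         262    Bio     Ben     28     85
2          19   Math     Kai     11     68
group by student: sum(grade_rank), min(hours):
         grade_rank  hours
student                   
Ben             454     23
Kai              19     11
sort by hours descending:
         grade_rank  hours
student                   
Ben             454     23
Kai              19     11
add column grade_rank_minus_hours = t['grade_rank'] - t['hours']:
         grade_rank  hours  grade_rank_minus_hours
student                                           
Ben             454     23                     431
Kai              19     11                       8
Finally, value at position 1, column 'grade_rank_minus_hours' = 8.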